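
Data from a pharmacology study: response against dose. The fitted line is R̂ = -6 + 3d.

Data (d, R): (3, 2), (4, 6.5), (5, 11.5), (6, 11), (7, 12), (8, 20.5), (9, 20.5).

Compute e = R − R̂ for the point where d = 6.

R̂ = -6 + 3·6 = 12
e = 11 − 12 = -1

e = -1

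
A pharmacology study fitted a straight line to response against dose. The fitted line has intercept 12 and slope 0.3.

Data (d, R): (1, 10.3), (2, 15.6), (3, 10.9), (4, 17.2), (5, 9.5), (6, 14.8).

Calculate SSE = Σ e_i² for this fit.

d=1: ŷ = 12 + 0.3·1 = 12.3; e = 10.3 − 12.3 = -2
d=2: ŷ = 12 + 0.3·2 = 12.6; e = 15.6 − 12.6 = 3
d=3: ŷ = 12 + 0.3·3 = 12.9; e = 10.9 − 12.9 = -2
d=4: ŷ = 12 + 0.3·4 = 13.2; e = 17.2 − 13.2 = 4
d=5: ŷ = 12 + 0.3·5 = 13.5; e = 9.5 − 13.5 = -4
d=6: ŷ = 12 + 0.3·6 = 13.8; e = 14.8 − 13.8 = 1
SSE = 4 + 9 + 4 + 16 + 16 + 1 = 50

SSE = 50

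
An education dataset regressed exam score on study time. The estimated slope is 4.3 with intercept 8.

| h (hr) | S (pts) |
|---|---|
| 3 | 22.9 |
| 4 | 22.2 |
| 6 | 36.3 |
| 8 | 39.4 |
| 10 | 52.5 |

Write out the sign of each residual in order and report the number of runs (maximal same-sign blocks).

h=3: Ŝ = 8 + 4.3·3 = 20.9; r = 22.9 − 20.9 = 2
h=4: Ŝ = 8 + 4.3·4 = 25.2; r = 22.2 − 25.2 = -3
h=6: Ŝ = 8 + 4.3·6 = 33.8; r = 36.3 − 33.8 = 2.5
h=8: Ŝ = 8 + 4.3·8 = 42.4; r = 39.4 − 42.4 = -3
h=10: Ŝ = 8 + 4.3·10 = 51; r = 52.5 − 51 = 1.5
Signs: + − + − +
Runs: +×1, −×1, +×1, −×1, +×1 → 5

5 runs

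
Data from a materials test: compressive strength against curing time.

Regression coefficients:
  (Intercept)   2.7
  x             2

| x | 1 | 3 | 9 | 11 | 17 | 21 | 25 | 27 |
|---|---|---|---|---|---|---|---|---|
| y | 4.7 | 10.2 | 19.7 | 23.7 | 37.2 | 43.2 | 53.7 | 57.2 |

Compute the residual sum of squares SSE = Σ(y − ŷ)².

x=1: ŷ = 2.7 + 2·1 = 4.7; e = 4.7 − 4.7 = 0
x=3: ŷ = 2.7 + 2·3 = 8.7; e = 10.2 − 8.7 = 1.5
x=9: ŷ = 2.7 + 2·9 = 20.7; e = 19.7 − 20.7 = -1
x=11: ŷ = 2.7 + 2·11 = 24.7; e = 23.7 − 24.7 = -1
x=17: ŷ = 2.7 + 2·17 = 36.7; e = 37.2 − 36.7 = 0.5
x=21: ŷ = 2.7 + 2·21 = 44.7; e = 43.2 − 44.7 = -1.5
x=25: ŷ = 2.7 + 2·25 = 52.7; e = 53.7 − 52.7 = 1
x=27: ŷ = 2.7 + 2·27 = 56.7; e = 57.2 − 56.7 = 0.5
SSE = 0 + 2.25 + 1 + 1 + 0.25 + 2.25 + 1 + 0.25 = 8

SSE = 8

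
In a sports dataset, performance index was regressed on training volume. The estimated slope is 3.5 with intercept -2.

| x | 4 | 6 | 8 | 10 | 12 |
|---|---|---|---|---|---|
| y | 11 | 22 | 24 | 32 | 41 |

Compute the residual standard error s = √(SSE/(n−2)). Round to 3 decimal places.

s = 2.309

x=4: ŷ = -2 + 3.5·4 = 12; e = 11 − 12 = -1
x=6: ŷ = -2 + 3.5·6 = 19; e = 22 − 19 = 3
x=8: ŷ = -2 + 3.5·8 = 26; e = 24 − 26 = -2
x=10: ŷ = -2 + 3.5·10 = 33; e = 32 − 33 = -1
x=12: ŷ = -2 + 3.5·12 = 40; e = 41 − 40 = 1
SSE = 1 + 9 + 4 + 1 + 1 = 16
s = √(16/3) = √5.33333 ≈ 2.309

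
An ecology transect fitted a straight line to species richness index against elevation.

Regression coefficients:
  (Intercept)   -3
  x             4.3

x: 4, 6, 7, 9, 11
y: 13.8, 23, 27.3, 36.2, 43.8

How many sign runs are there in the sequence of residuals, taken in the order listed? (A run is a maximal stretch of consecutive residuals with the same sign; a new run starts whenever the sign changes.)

3 runs

x=4: ŷ = -3 + 4.3·4 = 14.2; e = 13.8 − 14.2 = -0.4
x=6: ŷ = -3 + 4.3·6 = 22.8; e = 23 − 22.8 = 0.2
x=7: ŷ = -3 + 4.3·7 = 27.1; e = 27.3 − 27.1 = 0.2
x=9: ŷ = -3 + 4.3·9 = 35.7; e = 36.2 − 35.7 = 0.5
x=11: ŷ = -3 + 4.3·11 = 44.3; e = 43.8 − 44.3 = -0.5
Signs: − + + + −
Runs: −×1, +×3, −×1 → 3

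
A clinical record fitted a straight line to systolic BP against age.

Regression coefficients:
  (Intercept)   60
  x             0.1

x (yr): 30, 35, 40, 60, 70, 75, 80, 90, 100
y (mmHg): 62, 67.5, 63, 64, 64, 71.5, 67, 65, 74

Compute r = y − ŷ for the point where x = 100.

r = 4

ŷ = 60 + 0.1·100 = 70
r = 74 − 70 = 4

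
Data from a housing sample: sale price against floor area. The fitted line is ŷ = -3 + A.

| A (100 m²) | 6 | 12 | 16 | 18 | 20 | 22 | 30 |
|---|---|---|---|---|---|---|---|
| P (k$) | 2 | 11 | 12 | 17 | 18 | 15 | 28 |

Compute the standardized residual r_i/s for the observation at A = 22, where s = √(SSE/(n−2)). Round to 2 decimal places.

A=6: ŷ = -3 + 6 = 3; r = 2 − 3 = -1
A=12: ŷ = -3 + 12 = 9; r = 11 − 9 = 2
A=16: ŷ = -3 + 16 = 13; r = 12 − 13 = -1
A=18: ŷ = -3 + 18 = 15; r = 17 − 15 = 2
A=20: ŷ = -3 + 20 = 17; r = 18 − 17 = 1
A=22: ŷ = -3 + 22 = 19; r = 15 − 19 = -4
A=30: ŷ = -3 + 30 = 27; r = 28 − 27 = 1
SSE = 1 + 4 + 1 + 4 + 1 + 16 + 1 = 28
s = √(28/5) = 2.36643
r/s = -4 / 2.36643 = -1.69

-1.69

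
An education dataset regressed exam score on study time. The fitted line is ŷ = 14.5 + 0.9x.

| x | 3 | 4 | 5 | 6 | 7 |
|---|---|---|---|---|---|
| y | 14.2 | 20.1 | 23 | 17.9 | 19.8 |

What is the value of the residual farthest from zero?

e = 4

x=3: ŷ = 14.5 + 0.9·3 = 17.2; e = 14.2 − 17.2 = -3
x=4: ŷ = 14.5 + 0.9·4 = 18.1; e = 20.1 − 18.1 = 2
x=5: ŷ = 14.5 + 0.9·5 = 19; e = 23 − 19 = 4
x=6: ŷ = 14.5 + 0.9·6 = 19.9; e = 17.9 − 19.9 = -2
x=7: ŷ = 14.5 + 0.9·7 = 20.8; e = 19.8 − 20.8 = -1
Largest |e| is 4 at x = 5, residual 4.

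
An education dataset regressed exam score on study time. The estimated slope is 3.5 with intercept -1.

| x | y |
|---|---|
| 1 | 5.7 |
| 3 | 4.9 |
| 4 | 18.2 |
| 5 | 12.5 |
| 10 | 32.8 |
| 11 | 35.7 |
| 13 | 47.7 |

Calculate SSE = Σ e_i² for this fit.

SSE = 89.36

x=1: ŷ = -1 + 3.5·1 = 2.5; e = 5.7 − 2.5 = 3.2
x=3: ŷ = -1 + 3.5·3 = 9.5; e = 4.9 − 9.5 = -4.6
x=4: ŷ = -1 + 3.5·4 = 13; e = 18.2 − 13 = 5.2
x=5: ŷ = -1 + 3.5·5 = 16.5; e = 12.5 − 16.5 = -4
x=10: ŷ = -1 + 3.5·10 = 34; e = 32.8 − 34 = -1.2
x=11: ŷ = -1 + 3.5·11 = 37.5; e = 35.7 − 37.5 = -1.8
x=13: ŷ = -1 + 3.5·13 = 44.5; e = 47.7 − 44.5 = 3.2
SSE = 10.24 + 21.16 + 27.04 + 16 + 1.44 + 3.24 + 10.24 = 89.36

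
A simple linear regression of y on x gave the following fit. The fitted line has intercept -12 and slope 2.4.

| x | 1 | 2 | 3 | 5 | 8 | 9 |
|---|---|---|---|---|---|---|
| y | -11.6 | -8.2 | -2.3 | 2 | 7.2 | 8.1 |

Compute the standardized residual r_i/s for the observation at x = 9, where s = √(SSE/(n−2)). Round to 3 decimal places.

x=1: ŷ = -12 + 2.4·1 = -9.6; r = -11.6 − (-9.6) = -2
x=2: ŷ = -12 + 2.4·2 = -7.2; r = -8.2 − (-7.2) = -1
x=3: ŷ = -12 + 2.4·3 = -4.8; r = -2.3 − (-4.8) = 2.5
x=5: ŷ = -12 + 2.4·5 = 0; r = 2 − 0 = 2
x=8: ŷ = -12 + 2.4·8 = 7.2; r = 7.2 − 7.2 = 0
x=9: ŷ = -12 + 2.4·9 = 9.6; r = 8.1 − 9.6 = -1.5
SSE = 4 + 1 + 6.25 + 4 + 0 + 2.25 = 17.5
s = √(17.5/4) = 2.09165
r/s = -1.5 / 2.09165 = -0.717

-0.717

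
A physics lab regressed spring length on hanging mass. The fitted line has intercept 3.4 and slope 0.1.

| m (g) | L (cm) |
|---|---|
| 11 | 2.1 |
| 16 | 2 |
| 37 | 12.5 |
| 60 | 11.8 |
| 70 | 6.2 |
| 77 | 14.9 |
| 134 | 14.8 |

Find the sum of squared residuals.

SSE = 85.76

m=11: ŷ = 3.4 + 0.1·11 = 4.5; e = 2.1 − 4.5 = -2.4
m=16: ŷ = 3.4 + 0.1·16 = 5; e = 2 − 5 = -3
m=37: ŷ = 3.4 + 0.1·37 = 7.1; e = 12.5 − 7.1 = 5.4
m=60: ŷ = 3.4 + 0.1·60 = 9.4; e = 11.8 − 9.4 = 2.4
m=70: ŷ = 3.4 + 0.1·70 = 10.4; e = 6.2 − 10.4 = -4.2
m=77: ŷ = 3.4 + 0.1·77 = 11.1; e = 14.9 − 11.1 = 3.8
m=134: ŷ = 3.4 + 0.1·134 = 16.8; e = 14.8 − 16.8 = -2
SSE = 5.76 + 9 + 29.16 + 5.76 + 17.64 + 14.44 + 4 = 85.76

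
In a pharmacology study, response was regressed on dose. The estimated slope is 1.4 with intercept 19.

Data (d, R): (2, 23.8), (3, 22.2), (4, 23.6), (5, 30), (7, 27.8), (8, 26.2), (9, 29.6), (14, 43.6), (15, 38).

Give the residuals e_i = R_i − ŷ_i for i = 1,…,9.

2, -1, -1, 4, -1, -4, -2, 5, -2

d=2: ŷ = 19 + 1.4·2 = 21.8; e = 23.8 − 21.8 = 2
d=3: ŷ = 19 + 1.4·3 = 23.2; e = 22.2 − 23.2 = -1
d=4: ŷ = 19 + 1.4·4 = 24.6; e = 23.6 − 24.6 = -1
d=5: ŷ = 19 + 1.4·5 = 26; e = 30 − 26 = 4
d=7: ŷ = 19 + 1.4·7 = 28.8; e = 27.8 − 28.8 = -1
d=8: ŷ = 19 + 1.4·8 = 30.2; e = 26.2 − 30.2 = -4
d=9: ŷ = 19 + 1.4·9 = 31.6; e = 29.6 − 31.6 = -2
d=14: ŷ = 19 + 1.4·14 = 38.6; e = 43.6 − 38.6 = 5
d=15: ŷ = 19 + 1.4·15 = 40; e = 38 − 40 = -2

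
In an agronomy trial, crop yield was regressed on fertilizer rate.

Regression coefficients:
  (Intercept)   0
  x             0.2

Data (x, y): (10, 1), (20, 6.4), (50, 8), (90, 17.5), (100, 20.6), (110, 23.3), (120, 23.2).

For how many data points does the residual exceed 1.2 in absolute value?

3

x=10: ŷ = 0.2·10 = 2; e = 1 − 2 = -1
x=20: ŷ = 0.2·20 = 4; e = 6.4 − 4 = 2.4
x=50: ŷ = 0.2·50 = 10; e = 8 − 10 = -2
x=90: ŷ = 0.2·90 = 18; e = 17.5 − 18 = -0.5
x=100: ŷ = 0.2·100 = 20; e = 20.6 − 20 = 0.6
x=110: ŷ = 0.2·110 = 22; e = 23.3 − 22 = 1.3
x=120: ŷ = 0.2·120 = 24; e = 23.2 − 24 = -0.8
|e| > 1.2: x=20 (|e|=2.4), x=50 (|e|=2), x=110 (|e|=1.3) → 3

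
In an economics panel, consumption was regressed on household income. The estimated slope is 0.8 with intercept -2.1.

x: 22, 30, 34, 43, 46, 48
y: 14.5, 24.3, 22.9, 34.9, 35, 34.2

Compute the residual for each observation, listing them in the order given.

x=22: ŷ = -2.1 + 0.8·22 = 15.5; r = 14.5 − 15.5 = -1
x=30: ŷ = -2.1 + 0.8·30 = 21.9; r = 24.3 − 21.9 = 2.4
x=34: ŷ = -2.1 + 0.8·34 = 25.1; r = 22.9 − 25.1 = -2.2
x=43: ŷ = -2.1 + 0.8·43 = 32.3; r = 34.9 − 32.3 = 2.6
x=46: ŷ = -2.1 + 0.8·46 = 34.7; r = 35 − 34.7 = 0.3
x=48: ŷ = -2.1 + 0.8·48 = 36.3; r = 34.2 − 36.3 = -2.1

-1, 2.4, -2.2, 2.6, 0.3, -2.1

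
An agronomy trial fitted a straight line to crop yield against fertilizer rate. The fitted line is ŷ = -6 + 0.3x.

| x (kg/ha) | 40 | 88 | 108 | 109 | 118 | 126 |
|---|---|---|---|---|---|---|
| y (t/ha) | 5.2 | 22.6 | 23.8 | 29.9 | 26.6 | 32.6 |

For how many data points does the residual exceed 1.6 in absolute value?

x=40: ŷ = -6 + 0.3·40 = 6; r = 5.2 − 6 = -0.8
x=88: ŷ = -6 + 0.3·88 = 20.4; r = 22.6 − 20.4 = 2.2
x=108: ŷ = -6 + 0.3·108 = 26.4; r = 23.8 − 26.4 = -2.6
x=109: ŷ = -6 + 0.3·109 = 26.7; r = 29.9 − 26.7 = 3.2
x=118: ŷ = -6 + 0.3·118 = 29.4; r = 26.6 − 29.4 = -2.8
x=126: ŷ = -6 + 0.3·126 = 31.8; r = 32.6 − 31.8 = 0.8
|r| > 1.6: x=88 (|r|=2.2), x=108 (|r|=2.6), x=109 (|r|=3.2), x=118 (|r|=2.8) → 4

4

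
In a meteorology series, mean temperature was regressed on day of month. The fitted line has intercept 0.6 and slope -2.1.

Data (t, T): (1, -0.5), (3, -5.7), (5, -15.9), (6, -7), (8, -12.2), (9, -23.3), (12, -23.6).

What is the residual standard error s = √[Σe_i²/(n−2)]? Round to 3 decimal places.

t=1: T̂ = 0.6 − 2.1·1 = -1.5; e = -0.5 − (-1.5) = 1
t=3: T̂ = 0.6 − 2.1·3 = -5.7; e = -5.7 − (-5.7) = 0
t=5: T̂ = 0.6 − 2.1·5 = -9.9; e = -15.9 − (-9.9) = -6
t=6: T̂ = 0.6 − 2.1·6 = -12; e = -7 − (-12) = 5
t=8: T̂ = 0.6 − 2.1·8 = -16.2; e = -12.2 − (-16.2) = 4
t=9: T̂ = 0.6 − 2.1·9 = -18.3; e = -23.3 − (-18.3) = -5
t=12: T̂ = 0.6 − 2.1·12 = -24.6; e = -23.6 − (-24.6) = 1
SSE = 1 + 0 + 36 + 25 + 16 + 25 + 1 = 104
s = √(104/5) = √20.8 ≈ 4.561

s = 4.561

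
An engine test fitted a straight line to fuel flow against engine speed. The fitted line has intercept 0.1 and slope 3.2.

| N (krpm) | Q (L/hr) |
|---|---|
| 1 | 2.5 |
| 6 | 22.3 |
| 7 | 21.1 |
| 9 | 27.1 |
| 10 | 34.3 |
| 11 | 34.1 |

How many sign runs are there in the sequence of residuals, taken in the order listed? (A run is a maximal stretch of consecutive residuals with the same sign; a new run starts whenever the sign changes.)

5 runs

N=1: ŷ = 0.1 + 3.2·1 = 3.3; e = 2.5 − 3.3 = -0.8
N=6: ŷ = 0.1 + 3.2·6 = 19.3; e = 22.3 − 19.3 = 3
N=7: ŷ = 0.1 + 3.2·7 = 22.5; e = 21.1 − 22.5 = -1.4
N=9: ŷ = 0.1 + 3.2·9 = 28.9; e = 27.1 − 28.9 = -1.8
N=10: ŷ = 0.1 + 3.2·10 = 32.1; e = 34.3 − 32.1 = 2.2
N=11: ŷ = 0.1 + 3.2·11 = 35.3; e = 34.1 − 35.3 = -1.2
Signs: − + − − + −
Runs: −×1, +×1, −×2, +×1, −×1 → 5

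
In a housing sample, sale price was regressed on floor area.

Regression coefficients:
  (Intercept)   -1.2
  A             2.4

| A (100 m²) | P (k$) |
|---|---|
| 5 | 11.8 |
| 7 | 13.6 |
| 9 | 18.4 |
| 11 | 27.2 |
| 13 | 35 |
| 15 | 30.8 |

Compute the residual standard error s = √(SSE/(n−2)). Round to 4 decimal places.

A=5: P̂ = -1.2 + 2.4·5 = 10.8; r = 11.8 − 10.8 = 1
A=7: P̂ = -1.2 + 2.4·7 = 15.6; r = 13.6 − 15.6 = -2
A=9: P̂ = -1.2 + 2.4·9 = 20.4; r = 18.4 − 20.4 = -2
A=11: P̂ = -1.2 + 2.4·11 = 25.2; r = 27.2 − 25.2 = 2
A=13: P̂ = -1.2 + 2.4·13 = 30; r = 35 − 30 = 5
A=15: P̂ = -1.2 + 2.4·15 = 34.8; r = 30.8 − 34.8 = -4
SSE = 1 + 4 + 4 + 4 + 25 + 16 = 54
s = √(54/4) = √13.5 ≈ 3.6742

s = 3.6742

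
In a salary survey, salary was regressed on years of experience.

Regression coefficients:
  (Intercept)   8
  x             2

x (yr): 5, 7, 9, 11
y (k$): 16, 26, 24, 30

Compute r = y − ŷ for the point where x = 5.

ŷ = 8 + 2·5 = 18
r = 16 − 18 = -2

r = -2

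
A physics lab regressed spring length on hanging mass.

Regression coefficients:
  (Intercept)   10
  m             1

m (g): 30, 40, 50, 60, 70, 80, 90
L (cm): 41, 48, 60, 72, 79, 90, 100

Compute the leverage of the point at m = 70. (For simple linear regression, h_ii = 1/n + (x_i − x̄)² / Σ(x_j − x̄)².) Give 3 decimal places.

h = 0.179

m̄ = (30 + 40 + 50 + 60 + 70 + 80 + 90)/7 = 60
Σ(m − m̄)² = 900 + 400 + 100 + 0 + 100 + 400 + 900 = 2800
h = 1/7 + (10)²/2800 = 0.142857 + 0.0357143 = 0.179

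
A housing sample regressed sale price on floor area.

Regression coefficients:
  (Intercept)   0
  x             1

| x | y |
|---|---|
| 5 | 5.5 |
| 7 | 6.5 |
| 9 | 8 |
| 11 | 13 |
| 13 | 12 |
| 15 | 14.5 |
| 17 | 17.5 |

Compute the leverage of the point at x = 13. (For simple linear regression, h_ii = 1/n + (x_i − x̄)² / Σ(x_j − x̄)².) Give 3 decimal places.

x̄ = (5 + 7 + 9 + 11 + 13 + 15 + 17)/7 = 11
Σ(x − x̄)² = 36 + 16 + 4 + 0 + 4 + 16 + 36 = 112
h = 1/7 + (2)²/112 = 0.142857 + 0.0357143 = 0.179

h = 0.179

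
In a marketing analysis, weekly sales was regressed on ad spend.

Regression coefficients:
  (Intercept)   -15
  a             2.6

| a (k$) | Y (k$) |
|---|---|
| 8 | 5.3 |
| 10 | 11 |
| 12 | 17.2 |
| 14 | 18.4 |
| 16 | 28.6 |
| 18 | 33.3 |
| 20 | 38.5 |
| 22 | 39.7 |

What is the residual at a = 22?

e = -2.5

Ŷ = -15 + 2.6·22 = 42.2
e = 39.7 − 42.2 = -2.5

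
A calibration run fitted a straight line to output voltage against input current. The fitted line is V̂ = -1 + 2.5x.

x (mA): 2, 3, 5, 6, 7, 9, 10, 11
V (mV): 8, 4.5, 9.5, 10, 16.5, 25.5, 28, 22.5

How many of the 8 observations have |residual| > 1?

7

x=2: V̂ = -1 + 2.5·2 = 4; e = 8 − 4 = 4
x=3: V̂ = -1 + 2.5·3 = 6.5; e = 4.5 − 6.5 = -2
x=5: V̂ = -1 + 2.5·5 = 11.5; e = 9.5 − 11.5 = -2
x=6: V̂ = -1 + 2.5·6 = 14; e = 10 − 14 = -4
x=7: V̂ = -1 + 2.5·7 = 16.5; e = 16.5 − 16.5 = 0
x=9: V̂ = -1 + 2.5·9 = 21.5; e = 25.5 − 21.5 = 4
x=10: V̂ = -1 + 2.5·10 = 24; e = 28 − 24 = 4
x=11: V̂ = -1 + 2.5·11 = 26.5; e = 22.5 − 26.5 = -4
|e| > 1: x=2 (|e|=4), x=3 (|e|=2), x=5 (|e|=2), x=6 (|e|=4), x=9 (|e|=4), x=10 (|e|=4), x=11 (|e|=4) → 7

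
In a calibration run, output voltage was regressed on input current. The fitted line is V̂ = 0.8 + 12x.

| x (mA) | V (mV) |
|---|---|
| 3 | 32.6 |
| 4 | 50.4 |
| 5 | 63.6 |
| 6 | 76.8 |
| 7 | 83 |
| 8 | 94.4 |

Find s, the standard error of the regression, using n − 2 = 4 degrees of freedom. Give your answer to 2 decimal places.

x=3: V̂ = 0.8 + 12·3 = 36.8; e = 32.6 − 36.8 = -4.2
x=4: V̂ = 0.8 + 12·4 = 48.8; e = 50.4 − 48.8 = 1.6
x=5: V̂ = 0.8 + 12·5 = 60.8; e = 63.6 − 60.8 = 2.8
x=6: V̂ = 0.8 + 12·6 = 72.8; e = 76.8 − 72.8 = 4
x=7: V̂ = 0.8 + 12·7 = 84.8; e = 83 − 84.8 = -1.8
x=8: V̂ = 0.8 + 12·8 = 96.8; e = 94.4 − 96.8 = -2.4
SSE = 17.64 + 2.56 + 7.84 + 16 + 3.24 + 5.76 = 53.04
s = √(53.04/4) = √13.26 ≈ 3.64

s = 3.64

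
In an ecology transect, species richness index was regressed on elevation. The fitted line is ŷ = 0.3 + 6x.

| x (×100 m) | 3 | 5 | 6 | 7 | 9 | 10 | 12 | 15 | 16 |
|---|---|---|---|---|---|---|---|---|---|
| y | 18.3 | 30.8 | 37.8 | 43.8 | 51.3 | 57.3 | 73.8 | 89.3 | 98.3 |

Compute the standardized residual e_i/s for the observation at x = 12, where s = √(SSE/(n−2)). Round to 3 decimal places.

x=3: ŷ = 0.3 + 6·3 = 18.3; e = 18.3 − 18.3 = 0
x=5: ŷ = 0.3 + 6·5 = 30.3; e = 30.8 − 30.3 = 0.5
x=6: ŷ = 0.3 + 6·6 = 36.3; e = 37.8 − 36.3 = 1.5
x=7: ŷ = 0.3 + 6·7 = 42.3; e = 43.8 − 42.3 = 1.5
x=9: ŷ = 0.3 + 6·9 = 54.3; e = 51.3 − 54.3 = -3
x=10: ŷ = 0.3 + 6·10 = 60.3; e = 57.3 − 60.3 = -3
x=12: ŷ = 0.3 + 6·12 = 72.3; e = 73.8 − 72.3 = 1.5
x=15: ŷ = 0.3 + 6·15 = 90.3; e = 89.3 − 90.3 = -1
x=16: ŷ = 0.3 + 6·16 = 96.3; e = 98.3 − 96.3 = 2
SSE = 0 + 0.25 + 2.25 + 2.25 + 9 + 9 + 2.25 + 1 + 4 = 30
s = √(30/7) = 2.0702
e/s = 1.5 / 2.0702 = 0.725

0.725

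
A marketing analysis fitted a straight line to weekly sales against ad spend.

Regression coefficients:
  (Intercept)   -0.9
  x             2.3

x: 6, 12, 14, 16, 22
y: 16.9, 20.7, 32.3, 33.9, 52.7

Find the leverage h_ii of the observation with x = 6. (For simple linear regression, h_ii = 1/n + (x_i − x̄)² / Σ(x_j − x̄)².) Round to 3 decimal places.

h = 0.671

x̄ = (6 + 12 + 14 + 16 + 22)/5 = 14
Σ(x − x̄)² = 64 + 4 + 0 + 4 + 64 = 136
h = 1/5 + (-8)²/136 = 0.2 + 0.470588 = 0.671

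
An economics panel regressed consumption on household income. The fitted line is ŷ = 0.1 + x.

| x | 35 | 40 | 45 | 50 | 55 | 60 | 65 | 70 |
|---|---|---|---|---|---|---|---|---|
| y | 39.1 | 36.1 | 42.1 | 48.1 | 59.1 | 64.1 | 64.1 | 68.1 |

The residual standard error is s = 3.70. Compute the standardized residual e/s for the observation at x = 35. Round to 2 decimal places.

1.08

ŷ = 0.1 + 35 = 35.1
e = 39.1 − 35.1 = 4
e/s = 4 / 3.70 = 1.08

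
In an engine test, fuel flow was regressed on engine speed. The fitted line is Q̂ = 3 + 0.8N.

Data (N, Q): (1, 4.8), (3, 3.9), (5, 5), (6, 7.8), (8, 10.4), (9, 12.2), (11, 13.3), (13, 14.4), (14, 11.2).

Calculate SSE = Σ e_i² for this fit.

N=1: Q̂ = 3 + 0.8·1 = 3.8; e = 4.8 − 3.8 = 1
N=3: Q̂ = 3 + 0.8·3 = 5.4; e = 3.9 − 5.4 = -1.5
N=5: Q̂ = 3 + 0.8·5 = 7; e = 5 − 7 = -2
N=6: Q̂ = 3 + 0.8·6 = 7.8; e = 7.8 − 7.8 = 0
N=8: Q̂ = 3 + 0.8·8 = 9.4; e = 10.4 − 9.4 = 1
N=9: Q̂ = 3 + 0.8·9 = 10.2; e = 12.2 − 10.2 = 2
N=11: Q̂ = 3 + 0.8·11 = 11.8; e = 13.3 − 11.8 = 1.5
N=13: Q̂ = 3 + 0.8·13 = 13.4; e = 14.4 − 13.4 = 1
N=14: Q̂ = 3 + 0.8·14 = 14.2; e = 11.2 − 14.2 = -3
SSE = 1 + 2.25 + 4 + 0 + 1 + 4 + 2.25 + 1 + 9 = 24.5

SSE = 24.5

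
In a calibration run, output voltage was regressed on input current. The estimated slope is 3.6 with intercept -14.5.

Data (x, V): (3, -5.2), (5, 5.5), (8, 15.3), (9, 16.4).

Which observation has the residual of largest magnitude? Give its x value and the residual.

x = 5, e = 2

x=3: ŷ = -14.5 + 3.6·3 = -3.7; e = -5.2 − (-3.7) = -1.5
x=5: ŷ = -14.5 + 3.6·5 = 3.5; e = 5.5 − 3.5 = 2
x=8: ŷ = -14.5 + 3.6·8 = 14.3; e = 15.3 − 14.3 = 1
x=9: ŷ = -14.5 + 3.6·9 = 17.9; e = 16.4 − 17.9 = -1.5
Largest |e| is 2 at x = 5, residual 2.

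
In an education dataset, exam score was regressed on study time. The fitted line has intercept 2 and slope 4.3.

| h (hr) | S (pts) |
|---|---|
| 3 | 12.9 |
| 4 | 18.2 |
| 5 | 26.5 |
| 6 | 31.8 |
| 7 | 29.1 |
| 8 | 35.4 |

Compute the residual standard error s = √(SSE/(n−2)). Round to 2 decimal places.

s = 3.16

h=3: ŷ = 2 + 4.3·3 = 14.9; e = 12.9 − 14.9 = -2
h=4: ŷ = 2 + 4.3·4 = 19.2; e = 18.2 − 19.2 = -1
h=5: ŷ = 2 + 4.3·5 = 23.5; e = 26.5 − 23.5 = 3
h=6: ŷ = 2 + 4.3·6 = 27.8; e = 31.8 − 27.8 = 4
h=7: ŷ = 2 + 4.3·7 = 32.1; e = 29.1 − 32.1 = -3
h=8: ŷ = 2 + 4.3·8 = 36.4; e = 35.4 − 36.4 = -1
SSE = 4 + 1 + 9 + 16 + 9 + 1 = 40
s = √(40/4) = √10 ≈ 3.16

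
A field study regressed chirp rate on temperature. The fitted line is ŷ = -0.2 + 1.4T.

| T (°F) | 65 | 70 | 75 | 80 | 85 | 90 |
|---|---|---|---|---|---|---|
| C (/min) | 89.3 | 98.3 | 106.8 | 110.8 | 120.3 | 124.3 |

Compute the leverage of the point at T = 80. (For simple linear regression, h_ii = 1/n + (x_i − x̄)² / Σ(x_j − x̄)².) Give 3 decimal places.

h = 0.181

T̄ = (65 + 70 + 75 + 80 + 85 + 90)/6 = 77.5
Σ(T − T̄)² = 156.25 + 56.25 + 6.25 + 6.25 + 56.25 + 156.25 = 437.5
h = 1/6 + (2.5)²/437.5 = 0.166667 + 0.0142857 = 0.181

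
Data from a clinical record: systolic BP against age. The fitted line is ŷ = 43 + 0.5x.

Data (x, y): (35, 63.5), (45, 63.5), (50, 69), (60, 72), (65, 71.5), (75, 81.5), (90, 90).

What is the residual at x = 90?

r = 2

ŷ = 43 + 0.5·90 = 88
r = 90 − 88 = 2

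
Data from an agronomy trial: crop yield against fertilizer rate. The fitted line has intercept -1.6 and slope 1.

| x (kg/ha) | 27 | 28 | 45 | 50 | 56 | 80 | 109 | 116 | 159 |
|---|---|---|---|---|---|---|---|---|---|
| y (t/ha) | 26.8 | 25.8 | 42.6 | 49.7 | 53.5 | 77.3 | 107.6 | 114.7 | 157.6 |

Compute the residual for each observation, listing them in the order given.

1.4, -0.6, -0.8, 1.3, -0.9, -1.1, 0.2, 0.3, 0.2

x=27: ŷ = -1.6 + 27 = 25.4; e = 26.8 − 25.4 = 1.4
x=28: ŷ = -1.6 + 28 = 26.4; e = 25.8 − 26.4 = -0.6
x=45: ŷ = -1.6 + 45 = 43.4; e = 42.6 − 43.4 = -0.8
x=50: ŷ = -1.6 + 50 = 48.4; e = 49.7 − 48.4 = 1.3
x=56: ŷ = -1.6 + 56 = 54.4; e = 53.5 − 54.4 = -0.9
x=80: ŷ = -1.6 + 80 = 78.4; e = 77.3 − 78.4 = -1.1
x=109: ŷ = -1.6 + 109 = 107.4; e = 107.6 − 107.4 = 0.2
x=116: ŷ = -1.6 + 116 = 114.4; e = 114.7 − 114.4 = 0.3
x=159: ŷ = -1.6 + 159 = 157.4; e = 157.6 − 157.4 = 0.2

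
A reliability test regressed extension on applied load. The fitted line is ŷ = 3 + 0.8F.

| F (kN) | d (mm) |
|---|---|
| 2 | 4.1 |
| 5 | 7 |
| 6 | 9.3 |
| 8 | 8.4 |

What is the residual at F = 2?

ŷ = 3 + 0.8·2 = 4.6
r = 4.1 − 4.6 = -0.5

r = -0.5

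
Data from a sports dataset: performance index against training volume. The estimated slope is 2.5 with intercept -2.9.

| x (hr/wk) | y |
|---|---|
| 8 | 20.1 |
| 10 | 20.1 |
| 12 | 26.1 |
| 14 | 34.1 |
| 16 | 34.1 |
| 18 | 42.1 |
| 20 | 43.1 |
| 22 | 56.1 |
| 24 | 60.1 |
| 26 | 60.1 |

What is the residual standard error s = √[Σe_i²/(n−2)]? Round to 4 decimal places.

s = 3.0000

x=8: ŷ = -2.9 + 2.5·8 = 17.1; e = 20.1 − 17.1 = 3
x=10: ŷ = -2.9 + 2.5·10 = 22.1; e = 20.1 − 22.1 = -2
x=12: ŷ = -2.9 + 2.5·12 = 27.1; e = 26.1 − 27.1 = -1
x=14: ŷ = -2.9 + 2.5·14 = 32.1; e = 34.1 − 32.1 = 2
x=16: ŷ = -2.9 + 2.5·16 = 37.1; e = 34.1 − 37.1 = -3
x=18: ŷ = -2.9 + 2.5·18 = 42.1; e = 42.1 − 42.1 = 0
x=20: ŷ = -2.9 + 2.5·20 = 47.1; e = 43.1 − 47.1 = -4
x=22: ŷ = -2.9 + 2.5·22 = 52.1; e = 56.1 − 52.1 = 4
x=24: ŷ = -2.9 + 2.5·24 = 57.1; e = 60.1 − 57.1 = 3
x=26: ŷ = -2.9 + 2.5·26 = 62.1; e = 60.1 − 62.1 = -2
SSE = 9 + 4 + 1 + 4 + 9 + 0 + 16 + 16 + 9 + 4 = 72
s = √(72/8) = √9 ≈ 3.0000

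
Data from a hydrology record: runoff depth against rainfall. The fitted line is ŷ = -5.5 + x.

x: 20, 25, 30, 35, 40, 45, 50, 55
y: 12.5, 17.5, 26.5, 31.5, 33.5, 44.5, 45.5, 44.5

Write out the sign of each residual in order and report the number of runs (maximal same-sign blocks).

5 runs

x=20: ŷ = -5.5 + 20 = 14.5; e = 12.5 − 14.5 = -2
x=25: ŷ = -5.5 + 25 = 19.5; e = 17.5 − 19.5 = -2
x=30: ŷ = -5.5 + 30 = 24.5; e = 26.5 − 24.5 = 2
x=35: ŷ = -5.5 + 35 = 29.5; e = 31.5 − 29.5 = 2
x=40: ŷ = -5.5 + 40 = 34.5; e = 33.5 − 34.5 = -1
x=45: ŷ = -5.5 + 45 = 39.5; e = 44.5 − 39.5 = 5
x=50: ŷ = -5.5 + 50 = 44.5; e = 45.5 − 44.5 = 1
x=55: ŷ = -5.5 + 55 = 49.5; e = 44.5 − 49.5 = -5
Signs: − − + + − + + −
Runs: −×2, +×2, −×1, +×2, −×1 → 5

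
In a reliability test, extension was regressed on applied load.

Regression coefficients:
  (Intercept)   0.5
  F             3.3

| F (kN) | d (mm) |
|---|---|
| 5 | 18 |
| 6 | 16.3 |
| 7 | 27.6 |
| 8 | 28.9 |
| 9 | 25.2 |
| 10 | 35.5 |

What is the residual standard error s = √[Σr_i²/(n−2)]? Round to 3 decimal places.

s = 4.062

F=5: ŷ = 0.5 + 3.3·5 = 17; r = 18 − 17 = 1
F=6: ŷ = 0.5 + 3.3·6 = 20.3; r = 16.3 − 20.3 = -4
F=7: ŷ = 0.5 + 3.3·7 = 23.6; r = 27.6 − 23.6 = 4
F=8: ŷ = 0.5 + 3.3·8 = 26.9; r = 28.9 − 26.9 = 2
F=9: ŷ = 0.5 + 3.3·9 = 30.2; r = 25.2 − 30.2 = -5
F=10: ŷ = 0.5 + 3.3·10 = 33.5; r = 35.5 − 33.5 = 2
SSE = 1 + 16 + 16 + 4 + 25 + 4 = 66
s = √(66/4) = √16.5 ≈ 4.062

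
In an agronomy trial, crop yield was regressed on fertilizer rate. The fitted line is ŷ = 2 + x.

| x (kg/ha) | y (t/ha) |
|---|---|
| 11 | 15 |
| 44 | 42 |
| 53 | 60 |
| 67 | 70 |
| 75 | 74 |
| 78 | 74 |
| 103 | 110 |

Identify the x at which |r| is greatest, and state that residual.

x = 78, r = -6

x=11: ŷ = 2 + 11 = 13; r = 15 − 13 = 2
x=44: ŷ = 2 + 44 = 46; r = 42 − 46 = -4
x=53: ŷ = 2 + 53 = 55; r = 60 − 55 = 5
x=67: ŷ = 2 + 67 = 69; r = 70 − 69 = 1
x=75: ŷ = 2 + 75 = 77; r = 74 − 77 = -3
x=78: ŷ = 2 + 78 = 80; r = 74 − 80 = -6
x=103: ŷ = 2 + 103 = 105; r = 110 − 105 = 5
Largest |r| is 6 at x = 78, residual -6.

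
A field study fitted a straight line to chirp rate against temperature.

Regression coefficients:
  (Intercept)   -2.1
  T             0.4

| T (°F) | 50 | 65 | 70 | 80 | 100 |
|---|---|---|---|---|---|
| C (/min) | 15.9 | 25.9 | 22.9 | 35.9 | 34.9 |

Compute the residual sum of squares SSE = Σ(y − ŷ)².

T=50: Ĉ = -2.1 + 0.4·50 = 17.9; r = 15.9 − 17.9 = -2
T=65: Ĉ = -2.1 + 0.4·65 = 23.9; r = 25.9 − 23.9 = 2
T=70: Ĉ = -2.1 + 0.4·70 = 25.9; r = 22.9 − 25.9 = -3
T=80: Ĉ = -2.1 + 0.4·80 = 29.9; r = 35.9 − 29.9 = 6
T=100: Ĉ = -2.1 + 0.4·100 = 37.9; r = 34.9 − 37.9 = -3
SSE = 4 + 4 + 9 + 36 + 9 = 62

SSE = 62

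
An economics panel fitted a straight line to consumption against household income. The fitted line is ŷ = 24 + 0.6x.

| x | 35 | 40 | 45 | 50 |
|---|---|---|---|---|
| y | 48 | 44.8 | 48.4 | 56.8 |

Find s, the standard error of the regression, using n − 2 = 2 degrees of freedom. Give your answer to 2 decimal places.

s = 4.11

x=35: ŷ = 24 + 0.6·35 = 45; e = 48 − 45 = 3
x=40: ŷ = 24 + 0.6·40 = 48; e = 44.8 − 48 = -3.2
x=45: ŷ = 24 + 0.6·45 = 51; e = 48.4 − 51 = -2.6
x=50: ŷ = 24 + 0.6·50 = 54; e = 56.8 − 54 = 2.8
SSE = 9 + 10.24 + 6.76 + 7.84 = 33.84
s = √(33.84/2) = √16.92 ≈ 4.11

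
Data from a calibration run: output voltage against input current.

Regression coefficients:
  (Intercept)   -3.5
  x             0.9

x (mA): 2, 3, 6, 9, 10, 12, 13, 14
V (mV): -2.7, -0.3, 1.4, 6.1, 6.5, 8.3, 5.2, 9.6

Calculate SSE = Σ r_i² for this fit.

SSE = 15

x=2: ŷ = -3.5 + 0.9·2 = -1.7; r = -2.7 − (-1.7) = -1
x=3: ŷ = -3.5 + 0.9·3 = -0.8; r = -0.3 − (-0.8) = 0.5
x=6: ŷ = -3.5 + 0.9·6 = 1.9; r = 1.4 − 1.9 = -0.5
x=9: ŷ = -3.5 + 0.9·9 = 4.6; r = 6.1 − 4.6 = 1.5
x=10: ŷ = -3.5 + 0.9·10 = 5.5; r = 6.5 − 5.5 = 1
x=12: ŷ = -3.5 + 0.9·12 = 7.3; r = 8.3 − 7.3 = 1
x=13: ŷ = -3.5 + 0.9·13 = 8.2; r = 5.2 − 8.2 = -3
x=14: ŷ = -3.5 + 0.9·14 = 9.1; r = 9.6 − 9.1 = 0.5
SSE = 1 + 0.25 + 0.25 + 2.25 + 1 + 1 + 9 + 0.25 = 15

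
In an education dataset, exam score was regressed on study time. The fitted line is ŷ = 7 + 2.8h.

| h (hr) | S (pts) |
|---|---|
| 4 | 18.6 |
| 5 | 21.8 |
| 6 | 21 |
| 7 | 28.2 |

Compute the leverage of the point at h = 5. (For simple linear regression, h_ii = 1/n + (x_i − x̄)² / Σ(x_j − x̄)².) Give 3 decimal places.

h = 0.300

h̄ = (4 + 5 + 6 + 7)/4 = 5.5
Σ(h − h̄)² = 2.25 + 0.25 + 0.25 + 2.25 = 5
h = 1/4 + (-0.5)²/5 = 0.25 + 0.05 = 0.300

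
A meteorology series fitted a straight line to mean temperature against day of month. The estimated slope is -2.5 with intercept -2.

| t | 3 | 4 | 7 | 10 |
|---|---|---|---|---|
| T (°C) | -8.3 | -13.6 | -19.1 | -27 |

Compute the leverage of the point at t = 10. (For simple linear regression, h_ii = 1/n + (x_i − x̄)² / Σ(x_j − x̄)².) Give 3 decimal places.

t̄ = (3 + 4 + 7 + 10)/4 = 6
Σ(t − t̄)² = 9 + 4 + 1 + 16 = 30
h = 1/4 + (4)²/30 = 0.25 + 0.533333 = 0.783

h = 0.783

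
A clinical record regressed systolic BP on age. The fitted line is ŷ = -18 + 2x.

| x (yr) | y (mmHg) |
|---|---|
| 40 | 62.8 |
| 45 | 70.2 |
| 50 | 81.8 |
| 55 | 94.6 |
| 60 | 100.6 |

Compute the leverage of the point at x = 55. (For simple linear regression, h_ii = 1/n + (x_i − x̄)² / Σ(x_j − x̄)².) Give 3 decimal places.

x̄ = (40 + 45 + 50 + 55 + 60)/5 = 50
Σ(x − x̄)² = 100 + 25 + 0 + 25 + 100 = 250
h = 1/5 + (5)²/250 = 0.2 + 0.1 = 0.300

h = 0.300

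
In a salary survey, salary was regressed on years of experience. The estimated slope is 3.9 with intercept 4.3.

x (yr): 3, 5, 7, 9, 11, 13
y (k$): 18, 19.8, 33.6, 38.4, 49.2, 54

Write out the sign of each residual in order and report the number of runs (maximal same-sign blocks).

x=3: ŷ = 4.3 + 3.9·3 = 16; r = 18 − 16 = 2
x=5: ŷ = 4.3 + 3.9·5 = 23.8; r = 19.8 − 23.8 = -4
x=7: ŷ = 4.3 + 3.9·7 = 31.6; r = 33.6 − 31.6 = 2
x=9: ŷ = 4.3 + 3.9·9 = 39.4; r = 38.4 − 39.4 = -1
x=11: ŷ = 4.3 + 3.9·11 = 47.2; r = 49.2 − 47.2 = 2
x=13: ŷ = 4.3 + 3.9·13 = 55; r = 54 − 55 = -1
Signs: + − + − + −
Runs: +×1, −×1, +×1, −×1, +×1, −×1 → 6

6 runs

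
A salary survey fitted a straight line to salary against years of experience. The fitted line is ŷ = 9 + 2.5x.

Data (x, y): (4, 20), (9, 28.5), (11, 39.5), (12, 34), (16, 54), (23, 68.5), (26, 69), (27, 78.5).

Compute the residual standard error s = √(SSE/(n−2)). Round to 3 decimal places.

x=4: ŷ = 9 + 2.5·4 = 19; r = 20 − 19 = 1
x=9: ŷ = 9 + 2.5·9 = 31.5; r = 28.5 − 31.5 = -3
x=11: ŷ = 9 + 2.5·11 = 36.5; r = 39.5 − 36.5 = 3
x=12: ŷ = 9 + 2.5·12 = 39; r = 34 − 39 = -5
x=16: ŷ = 9 + 2.5·16 = 49; r = 54 − 49 = 5
x=23: ŷ = 9 + 2.5·23 = 66.5; r = 68.5 − 66.5 = 2
x=26: ŷ = 9 + 2.5·26 = 74; r = 69 − 74 = -5
x=27: ŷ = 9 + 2.5·27 = 76.5; r = 78.5 − 76.5 = 2
SSE = 1 + 9 + 9 + 25 + 25 + 4 + 25 + 4 = 102
s = √(102/6) = √17 ≈ 4.123

s = 4.123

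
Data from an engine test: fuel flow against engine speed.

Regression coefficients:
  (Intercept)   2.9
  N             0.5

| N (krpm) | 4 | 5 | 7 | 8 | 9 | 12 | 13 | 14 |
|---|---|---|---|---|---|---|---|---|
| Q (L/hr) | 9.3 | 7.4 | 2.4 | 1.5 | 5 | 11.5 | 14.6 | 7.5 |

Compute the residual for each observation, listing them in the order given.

N=4: ŷ = 2.9 + 0.5·4 = 4.9; e = 9.3 − 4.9 = 4.4
N=5: ŷ = 2.9 + 0.5·5 = 5.4; e = 7.4 − 5.4 = 2
N=7: ŷ = 2.9 + 0.5·7 = 6.4; e = 2.4 − 6.4 = -4
N=8: ŷ = 2.9 + 0.5·8 = 6.9; e = 1.5 − 6.9 = -5.4
N=9: ŷ = 2.9 + 0.5·9 = 7.4; e = 5 − 7.4 = -2.4
N=12: ŷ = 2.9 + 0.5·12 = 8.9; e = 11.5 − 8.9 = 2.6
N=13: ŷ = 2.9 + 0.5·13 = 9.4; e = 14.6 − 9.4 = 5.2
N=14: ŷ = 2.9 + 0.5·14 = 9.9; e = 7.5 − 9.9 = -2.4

4.4, 2, -4, -5.4, -2.4, 2.6, 5.2, -2.4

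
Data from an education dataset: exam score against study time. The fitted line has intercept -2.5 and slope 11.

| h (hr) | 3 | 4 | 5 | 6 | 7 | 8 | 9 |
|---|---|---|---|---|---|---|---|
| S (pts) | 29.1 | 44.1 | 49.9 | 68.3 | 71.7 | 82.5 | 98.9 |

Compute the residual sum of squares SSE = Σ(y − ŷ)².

h=3: ŷ = -2.5 + 11·3 = 30.5; e = 29.1 − 30.5 = -1.4
h=4: ŷ = -2.5 + 11·4 = 41.5; e = 44.1 − 41.5 = 2.6
h=5: ŷ = -2.5 + 11·5 = 52.5; e = 49.9 − 52.5 = -2.6
h=6: ŷ = -2.5 + 11·6 = 63.5; e = 68.3 − 63.5 = 4.8
h=7: ŷ = -2.5 + 11·7 = 74.5; e = 71.7 − 74.5 = -2.8
h=8: ŷ = -2.5 + 11·8 = 85.5; e = 82.5 − 85.5 = -3
h=9: ŷ = -2.5 + 11·9 = 96.5; e = 98.9 − 96.5 = 2.4
SSE = 1.96 + 6.76 + 6.76 + 23.04 + 7.84 + 9 + 5.76 = 61.12

SSE = 61.12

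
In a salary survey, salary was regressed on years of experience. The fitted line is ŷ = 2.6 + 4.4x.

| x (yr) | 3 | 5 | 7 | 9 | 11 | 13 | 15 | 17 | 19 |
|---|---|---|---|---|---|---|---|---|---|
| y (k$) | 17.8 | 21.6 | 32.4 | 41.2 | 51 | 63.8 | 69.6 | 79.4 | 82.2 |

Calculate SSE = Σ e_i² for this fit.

SSE = 52

x=3: ŷ = 2.6 + 4.4·3 = 15.8; e = 17.8 − 15.8 = 2
x=5: ŷ = 2.6 + 4.4·5 = 24.6; e = 21.6 − 24.6 = -3
x=7: ŷ = 2.6 + 4.4·7 = 33.4; e = 32.4 − 33.4 = -1
x=9: ŷ = 2.6 + 4.4·9 = 42.2; e = 41.2 − 42.2 = -1
x=11: ŷ = 2.6 + 4.4·11 = 51; e = 51 − 51 = 0
x=13: ŷ = 2.6 + 4.4·13 = 59.8; e = 63.8 − 59.8 = 4
x=15: ŷ = 2.6 + 4.4·15 = 68.6; e = 69.6 − 68.6 = 1
x=17: ŷ = 2.6 + 4.4·17 = 77.4; e = 79.4 − 77.4 = 2
x=19: ŷ = 2.6 + 4.4·19 = 86.2; e = 82.2 − 86.2 = -4
SSE = 4 + 9 + 1 + 1 + 0 + 16 + 1 + 4 + 16 = 52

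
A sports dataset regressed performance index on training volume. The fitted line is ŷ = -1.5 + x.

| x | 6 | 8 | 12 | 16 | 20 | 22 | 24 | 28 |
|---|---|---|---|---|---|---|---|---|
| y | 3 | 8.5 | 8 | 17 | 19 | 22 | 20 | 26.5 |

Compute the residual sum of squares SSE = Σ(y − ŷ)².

x=6: ŷ = -1.5 + 6 = 4.5; r = 3 − 4.5 = -1.5
x=8: ŷ = -1.5 + 8 = 6.5; r = 8.5 − 6.5 = 2
x=12: ŷ = -1.5 + 12 = 10.5; r = 8 − 10.5 = -2.5
x=16: ŷ = -1.5 + 16 = 14.5; r = 17 − 14.5 = 2.5
x=20: ŷ = -1.5 + 20 = 18.5; r = 19 − 18.5 = 0.5
x=22: ŷ = -1.5 + 22 = 20.5; r = 22 − 20.5 = 1.5
x=24: ŷ = -1.5 + 24 = 22.5; r = 20 − 22.5 = -2.5
x=28: ŷ = -1.5 + 28 = 26.5; r = 26.5 − 26.5 = 0
SSE = 2.25 + 4 + 6.25 + 6.25 + 0.25 + 2.25 + 6.25 + 0 = 27.5

SSE = 27.5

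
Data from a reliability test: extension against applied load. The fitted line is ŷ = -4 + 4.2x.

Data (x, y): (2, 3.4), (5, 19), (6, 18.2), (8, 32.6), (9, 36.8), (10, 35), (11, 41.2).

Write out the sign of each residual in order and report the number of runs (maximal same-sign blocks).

x=2: ŷ = -4 + 4.2·2 = 4.4; e = 3.4 − 4.4 = -1
x=5: ŷ = -4 + 4.2·5 = 17; e = 19 − 17 = 2
x=6: ŷ = -4 + 4.2·6 = 21.2; e = 18.2 − 21.2 = -3
x=8: ŷ = -4 + 4.2·8 = 29.6; e = 32.6 − 29.6 = 3
x=9: ŷ = -4 + 4.2·9 = 33.8; e = 36.8 − 33.8 = 3
x=10: ŷ = -4 + 4.2·10 = 38; e = 35 − 38 = -3
x=11: ŷ = -4 + 4.2·11 = 42.2; e = 41.2 − 42.2 = -1
Signs: − + − + + − −
Runs: −×1, +×1, −×1, +×2, −×2 → 5

5 runs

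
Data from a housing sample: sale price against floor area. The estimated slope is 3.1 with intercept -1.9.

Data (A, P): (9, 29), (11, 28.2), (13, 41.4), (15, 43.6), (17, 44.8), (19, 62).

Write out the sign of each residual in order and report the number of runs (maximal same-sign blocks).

A=9: ŷ = -1.9 + 3.1·9 = 26; e = 29 − 26 = 3
A=11: ŷ = -1.9 + 3.1·11 = 32.2; e = 28.2 − 32.2 = -4
A=13: ŷ = -1.9 + 3.1·13 = 38.4; e = 41.4 − 38.4 = 3
A=15: ŷ = -1.9 + 3.1·15 = 44.6; e = 43.6 − 44.6 = -1
A=17: ŷ = -1.9 + 3.1·17 = 50.8; e = 44.8 − 50.8 = -6
A=19: ŷ = -1.9 + 3.1·19 = 57; e = 62 − 57 = 5
Signs: + − + − − +
Runs: +×1, −×1, +×1, −×2, +×1 → 5

5 runs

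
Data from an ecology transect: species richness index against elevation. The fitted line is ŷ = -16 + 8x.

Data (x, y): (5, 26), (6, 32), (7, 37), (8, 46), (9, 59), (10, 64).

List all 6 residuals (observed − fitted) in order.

2, 0, -3, -2, 3, 0

x=5: ŷ = -16 + 8·5 = 24; e = 26 − 24 = 2
x=6: ŷ = -16 + 8·6 = 32; e = 32 − 32 = 0
x=7: ŷ = -16 + 8·7 = 40; e = 37 − 40 = -3
x=8: ŷ = -16 + 8·8 = 48; e = 46 − 48 = -2
x=9: ŷ = -16 + 8·9 = 56; e = 59 − 56 = 3
x=10: ŷ = -16 + 8·10 = 64; e = 64 − 64 = 0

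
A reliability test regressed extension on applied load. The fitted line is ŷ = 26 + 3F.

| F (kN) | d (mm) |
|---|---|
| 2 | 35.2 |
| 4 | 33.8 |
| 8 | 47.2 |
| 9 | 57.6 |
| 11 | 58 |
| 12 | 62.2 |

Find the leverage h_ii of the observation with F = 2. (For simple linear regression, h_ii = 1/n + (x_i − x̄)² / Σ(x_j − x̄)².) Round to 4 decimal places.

h = 0.5819

F̄ = (2 + 4 + 8 + 9 + 11 + 12)/6 = 7.66667
Σ(F − F̄)² = 32.1111 + 13.4444 + 0.111111 + 1.77778 + 11.1111 + 18.7778 = 77.3333
h = 1/6 + (-5.66667)²/77.3333 = 0.166667 + 0.41523 = 0.5819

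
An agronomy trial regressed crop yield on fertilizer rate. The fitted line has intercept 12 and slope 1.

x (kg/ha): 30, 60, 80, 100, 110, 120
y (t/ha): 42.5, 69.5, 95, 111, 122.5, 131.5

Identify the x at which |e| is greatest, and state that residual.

x = 80, e = 3

x=30: ŷ = 12 + 30 = 42; e = 42.5 − 42 = 0.5
x=60: ŷ = 12 + 60 = 72; e = 69.5 − 72 = -2.5
x=80: ŷ = 12 + 80 = 92; e = 95 − 92 = 3
x=100: ŷ = 12 + 100 = 112; e = 111 − 112 = -1
x=110: ŷ = 12 + 110 = 122; e = 122.5 − 122 = 0.5
x=120: ŷ = 12 + 120 = 132; e = 131.5 − 132 = -0.5
Largest |e| is 3 at x = 80, residual 3.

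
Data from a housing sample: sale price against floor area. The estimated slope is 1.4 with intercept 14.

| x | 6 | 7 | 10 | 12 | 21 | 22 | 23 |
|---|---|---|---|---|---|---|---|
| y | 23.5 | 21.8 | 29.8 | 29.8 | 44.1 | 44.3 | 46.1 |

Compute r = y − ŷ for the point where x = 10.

r = 1.8

ŷ = 14 + 1.4·10 = 28
r = 29.8 − 28 = 1.8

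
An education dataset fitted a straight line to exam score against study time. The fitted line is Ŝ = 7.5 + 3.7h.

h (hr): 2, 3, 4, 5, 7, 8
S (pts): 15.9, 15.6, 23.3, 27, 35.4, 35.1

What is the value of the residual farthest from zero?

h=2: Ŝ = 7.5 + 3.7·2 = 14.9; e = 15.9 − 14.9 = 1
h=3: Ŝ = 7.5 + 3.7·3 = 18.6; e = 15.6 − 18.6 = -3
h=4: Ŝ = 7.5 + 3.7·4 = 22.3; e = 23.3 − 22.3 = 1
h=5: Ŝ = 7.5 + 3.7·5 = 26; e = 27 − 26 = 1
h=7: Ŝ = 7.5 + 3.7·7 = 33.4; e = 35.4 − 33.4 = 2
h=8: Ŝ = 7.5 + 3.7·8 = 37.1; e = 35.1 − 37.1 = -2
Largest |e| is 3 at h = 3, residual -3.

e = -3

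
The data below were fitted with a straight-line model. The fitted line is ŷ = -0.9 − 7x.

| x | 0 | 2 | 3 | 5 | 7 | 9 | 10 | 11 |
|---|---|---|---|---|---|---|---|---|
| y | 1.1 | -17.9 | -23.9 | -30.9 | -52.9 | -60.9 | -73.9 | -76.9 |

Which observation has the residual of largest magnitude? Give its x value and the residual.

x=0: ŷ = -0.9 − 7·0 = -0.9; r = 1.1 − (-0.9) = 2
x=2: ŷ = -0.9 − 7·2 = -14.9; r = -17.9 − (-14.9) = -3
x=3: ŷ = -0.9 − 7·3 = -21.9; r = -23.9 − (-21.9) = -2
x=5: ŷ = -0.9 − 7·5 = -35.9; r = -30.9 − (-35.9) = 5
x=7: ŷ = -0.9 − 7·7 = -49.9; r = -52.9 − (-49.9) = -3
x=9: ŷ = -0.9 − 7·9 = -63.9; r = -60.9 − (-63.9) = 3
x=10: ŷ = -0.9 − 7·10 = -70.9; r = -73.9 − (-70.9) = -3
x=11: ŷ = -0.9 − 7·11 = -77.9; r = -76.9 − (-77.9) = 1
Largest |r| is 5 at x = 5, residual 5.

x = 5, r = 5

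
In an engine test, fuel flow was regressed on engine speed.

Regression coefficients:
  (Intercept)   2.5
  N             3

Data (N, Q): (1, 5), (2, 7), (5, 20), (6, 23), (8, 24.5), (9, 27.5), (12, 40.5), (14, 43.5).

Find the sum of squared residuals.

SSE = 28

N=1: ŷ = 2.5 + 3·1 = 5.5; r = 5 − 5.5 = -0.5
N=2: ŷ = 2.5 + 3·2 = 8.5; r = 7 − 8.5 = -1.5
N=5: ŷ = 2.5 + 3·5 = 17.5; r = 20 − 17.5 = 2.5
N=6: ŷ = 2.5 + 3·6 = 20.5; r = 23 − 20.5 = 2.5
N=8: ŷ = 2.5 + 3·8 = 26.5; r = 24.5 − 26.5 = -2
N=9: ŷ = 2.5 + 3·9 = 29.5; r = 27.5 − 29.5 = -2
N=12: ŷ = 2.5 + 3·12 = 38.5; r = 40.5 − 38.5 = 2
N=14: ŷ = 2.5 + 3·14 = 44.5; r = 43.5 − 44.5 = -1
SSE = 0.25 + 2.25 + 6.25 + 6.25 + 4 + 4 + 4 + 1 = 28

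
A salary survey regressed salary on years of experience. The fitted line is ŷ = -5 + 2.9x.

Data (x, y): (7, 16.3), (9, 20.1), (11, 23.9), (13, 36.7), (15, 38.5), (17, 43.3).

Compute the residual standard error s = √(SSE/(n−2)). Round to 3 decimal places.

s = 2.646

x=7: ŷ = -5 + 2.9·7 = 15.3; e = 16.3 − 15.3 = 1
x=9: ŷ = -5 + 2.9·9 = 21.1; e = 20.1 − 21.1 = -1
x=11: ŷ = -5 + 2.9·11 = 26.9; e = 23.9 − 26.9 = -3
x=13: ŷ = -5 + 2.9·13 = 32.7; e = 36.7 − 32.7 = 4
x=15: ŷ = -5 + 2.9·15 = 38.5; e = 38.5 − 38.5 = 0
x=17: ŷ = -5 + 2.9·17 = 44.3; e = 43.3 − 44.3 = -1
SSE = 1 + 1 + 9 + 16 + 0 + 1 = 28
s = √(28/4) = √7 ≈ 2.646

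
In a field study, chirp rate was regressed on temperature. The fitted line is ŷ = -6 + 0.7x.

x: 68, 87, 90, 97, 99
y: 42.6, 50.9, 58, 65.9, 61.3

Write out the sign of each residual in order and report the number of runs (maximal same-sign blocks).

4 runs

x=68: ŷ = -6 + 0.7·68 = 41.6; e = 42.6 − 41.6 = 1
x=87: ŷ = -6 + 0.7·87 = 54.9; e = 50.9 − 54.9 = -4
x=90: ŷ = -6 + 0.7·90 = 57; e = 58 − 57 = 1
x=97: ŷ = -6 + 0.7·97 = 61.9; e = 65.9 − 61.9 = 4
x=99: ŷ = -6 + 0.7·99 = 63.3; e = 61.3 − 63.3 = -2
Signs: + − + + −
Runs: +×1, −×1, +×2, −×1 → 4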